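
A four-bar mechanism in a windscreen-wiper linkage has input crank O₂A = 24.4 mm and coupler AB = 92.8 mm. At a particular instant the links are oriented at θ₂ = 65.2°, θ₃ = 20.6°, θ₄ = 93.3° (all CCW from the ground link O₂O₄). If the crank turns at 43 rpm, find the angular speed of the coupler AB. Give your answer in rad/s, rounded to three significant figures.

0.584

ω₂ = 4.503 rad/s (from 43 rpm).
Differentiating the loop-closure r₂e^{iθ₂}+r₃e^{iθ₃}=r₁+r₄e^{iθ₄} gives r₂ω₂e^{iθ₂}+r₃ω₃e^{iθ₃}=r₄ω₄e^{iθ₄}.
Eliminating the other unknown: ω₃ = r₂ω₂ sin(θ₄−θ₂) / [r₃ sin(θ₃−θ₄)].
Numerator sine = +0.47101; denominator sine = -0.95476.
Result = 0.0244·4.503·(+0.47101) / (0.0928·(-0.95476)) = -0.58409 rad/s; magnitude 0.58409 rad/s.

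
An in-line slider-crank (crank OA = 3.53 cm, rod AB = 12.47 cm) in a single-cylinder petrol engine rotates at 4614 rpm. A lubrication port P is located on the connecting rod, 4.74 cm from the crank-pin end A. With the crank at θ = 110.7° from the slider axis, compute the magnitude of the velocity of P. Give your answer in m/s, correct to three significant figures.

15.8

ω = 483.2 rad/s.  Crank-pin speed |V_A| = rω = 17.056 m/s, perpendicular to OA.
Rod angle: sinφ = −(r/L) sinθ ⇒ φ = -15.355°; ω_rod = −rω cosθ/√(L²−r²sin²θ) = +50.137 rad/s.
V_P = V_A + ω_rod × AP, with AP = 0.0474 m along the rod.
Components: V_Px = −rω sinθ − a·ω_rod·sinφ = -15.326 m/s;  V_Py = rω cosθ + a·ω_rod·cosφ = -3.7373 m/s.
|V_P| = √(V_Px² + V_Py²) = 15.775 m/s.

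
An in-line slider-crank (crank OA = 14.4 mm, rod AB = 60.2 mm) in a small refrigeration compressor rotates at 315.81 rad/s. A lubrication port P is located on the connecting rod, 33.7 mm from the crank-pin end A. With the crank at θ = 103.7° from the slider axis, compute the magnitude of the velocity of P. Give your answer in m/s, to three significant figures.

4.30

ω = 315.8 rad/s.  Crank-pin speed |V_A| = rω = 4.5477 m/s, perpendicular to OA.
Rod angle: sinφ = −(r/L) sinθ ⇒ φ = -13.438°; ω_rod = −rω cosθ/√(L²−r²sin²θ) = +18.395 rad/s.
V_P = V_A + ω_rod × AP, with AP = 0.0337 m along the rod.
Components: V_Px = −rω sinθ − a·ω_rod·sinφ = -4.2742 m/s;  V_Py = rω cosθ + a·ω_rod·cosφ = -0.47412 m/s.
|V_P| = √(V_Px² + V_Py²) = 4.3004 m/s.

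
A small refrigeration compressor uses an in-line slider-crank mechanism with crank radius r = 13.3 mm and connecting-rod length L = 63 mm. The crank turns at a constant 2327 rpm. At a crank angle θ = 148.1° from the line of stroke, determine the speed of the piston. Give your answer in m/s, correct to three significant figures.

ω = 2π·2327/60 = 243.7 rad/s
For an in-line slider-crank, x = r cosθ + √(L² − r² sin²θ), so v = −rω sinθ·[1 + r cosθ/√(L² − r² sin²θ)].
With r = 0.0133 m, L = 0.063 m, θ = 148.1°: √(L² − r² sin²θ) = 0.062607 m.
v = −0.0133·243.7·0.52844·[1 + 0.0133·-0.84897/0.062607] = -1.4038 m/s.
|v| = 1.4038 m/s.

1.40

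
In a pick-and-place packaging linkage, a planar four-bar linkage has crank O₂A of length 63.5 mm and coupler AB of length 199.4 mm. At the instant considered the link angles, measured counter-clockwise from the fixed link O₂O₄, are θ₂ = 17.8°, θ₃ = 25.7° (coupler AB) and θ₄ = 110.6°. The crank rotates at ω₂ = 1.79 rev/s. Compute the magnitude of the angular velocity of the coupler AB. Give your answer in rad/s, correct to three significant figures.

3.59

ω₂ = 11.25 rad/s (from 1.79 rev/s).
Differentiating the loop-closure r₂e^{iθ₂}+r₃e^{iθ₃}=r₁+r₄e^{iθ₄} gives r₂ω₂e^{iθ₂}+r₃ω₃e^{iθ₃}=r₄ω₄e^{iθ₄}.
Eliminating the other unknown: ω₃ = r₂ω₂ sin(θ₄−θ₂) / [r₃ sin(θ₃−θ₄)].
Numerator sine = +0.99881; denominator sine = -0.99604.
Result = 0.0635·11.25·(+0.99881) / (0.1994·(-0.99604)) = -3.5916 rad/s; magnitude 3.5916 rad/s.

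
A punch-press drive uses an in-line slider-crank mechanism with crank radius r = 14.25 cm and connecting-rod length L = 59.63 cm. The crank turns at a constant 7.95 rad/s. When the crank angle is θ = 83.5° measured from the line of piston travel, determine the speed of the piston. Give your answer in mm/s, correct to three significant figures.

1160

ω = 7.95 rad/s
For an in-line slider-crank, x = r cosθ + √(L² − r² sin²θ), so v = −rω sinθ·[1 + r cosθ/√(L² − r² sin²θ)].
With r = 0.1425 m, L = 0.5963 m, θ = 83.5°: √(L² − r² sin²θ) = 0.57925 m.
v = −0.1425·7.95·0.99357·[1 + 0.1425·0.11320/0.57925] = -1.1569 m/s.
|v| = 1.1569 m/s = 1156.9 mm/s.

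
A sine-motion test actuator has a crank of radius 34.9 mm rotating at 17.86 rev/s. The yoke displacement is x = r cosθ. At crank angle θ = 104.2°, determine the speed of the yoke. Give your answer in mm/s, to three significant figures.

3800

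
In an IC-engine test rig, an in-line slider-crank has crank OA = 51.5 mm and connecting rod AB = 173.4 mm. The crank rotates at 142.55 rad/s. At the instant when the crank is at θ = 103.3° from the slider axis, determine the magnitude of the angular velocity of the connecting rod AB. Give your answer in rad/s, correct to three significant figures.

10.2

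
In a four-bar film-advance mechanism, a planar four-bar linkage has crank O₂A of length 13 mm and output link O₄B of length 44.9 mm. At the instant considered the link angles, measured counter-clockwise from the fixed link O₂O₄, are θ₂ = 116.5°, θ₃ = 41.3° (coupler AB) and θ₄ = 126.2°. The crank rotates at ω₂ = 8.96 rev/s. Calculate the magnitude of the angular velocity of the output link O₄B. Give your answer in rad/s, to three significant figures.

15.8

ω₂ = 56.3 rad/s (from 8.96 rev/s).
Differentiating the loop-closure r₂e^{iθ₂}+r₃e^{iθ₃}=r₁+r₄e^{iθ₄} gives r₂ω₂e^{iθ₂}+r₃ω₃e^{iθ₃}=r₄ω₄e^{iθ₄}.
Eliminating the other unknown: ω₄ = r₂ω₂ sin(θ₂−θ₃) / [r₄ sin(θ₄−θ₃)].
Numerator sine = +0.96682; denominator sine = +0.99604.
Result = 0.013·56.3·(+0.96682) / (0.0449·(+0.99604)) = +15.822 rad/s; magnitude 15.822 rad/s.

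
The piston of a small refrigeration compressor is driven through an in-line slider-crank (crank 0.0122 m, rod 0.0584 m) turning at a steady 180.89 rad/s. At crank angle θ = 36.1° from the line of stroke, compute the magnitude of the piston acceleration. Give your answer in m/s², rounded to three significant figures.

ω = 180.9 rad/s
x(θ) = r cosθ + √(L² − r² sin²θ); with ω constant, a = ω²·d²x/dθ².
d²x/dθ² = −r cosθ − r²(cos2θ)/√u − r⁴ sin²2θ/(4u^{3/2}),  u = L² − r² sin²θ = 0.00335889 m².
Substituting r = 0.0122 m, L = 0.0584 m, θ = 36.1°: d²x/dθ² = -0.010668 m.
a = ω²·d²x/dθ² = (180.9)²·(-0.010668) = -349.08 m/s²;  |a| = 349.08 m/s².

349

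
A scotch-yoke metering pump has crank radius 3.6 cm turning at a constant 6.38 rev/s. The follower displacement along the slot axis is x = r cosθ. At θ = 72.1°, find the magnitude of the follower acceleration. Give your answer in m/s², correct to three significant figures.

17.8

ω = 40.09 rad/s (from 6.38 rev/s).
x = r cosθ ⇒ ẍ = −rω² cosθ (ω constant).
|a| = rω²|cosθ| = 0.036·(40.09)²·|cos 72.1°| = 17.781 m/s².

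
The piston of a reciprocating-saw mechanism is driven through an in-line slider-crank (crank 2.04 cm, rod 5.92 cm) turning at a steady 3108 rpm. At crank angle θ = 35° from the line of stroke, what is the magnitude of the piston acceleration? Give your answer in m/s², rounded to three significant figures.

ω = 2π·3108/60 = 325.5 rad/s
x(θ) = r cosθ + √(L² − r² sin²θ); with ω constant, a = ω²·d²x/dθ².
d²x/dθ² = −r cosθ − r²(cos2θ)/√u − r⁴ sin²2θ/(4u^{3/2}),  u = L² − r² sin²θ = 0.00336773 m².
Substituting r = 0.0204 m, L = 0.0592 m, θ = 35°: d²x/dθ² = -0.019359 m.
a = ω²·d²x/dθ² = (325.5)²·(-0.019359) = -2050.7 m/s²;  |a| = 2050.7 m/s².

2050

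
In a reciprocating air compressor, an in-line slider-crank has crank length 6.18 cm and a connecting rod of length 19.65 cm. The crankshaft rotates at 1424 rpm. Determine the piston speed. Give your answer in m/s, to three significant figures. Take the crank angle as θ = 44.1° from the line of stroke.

7.90

ω = 2π·1424/60 = 149.1 rad/s
For an in-line slider-crank, x = r cosθ + √(L² − r² sin²θ), so v = −rω sinθ·[1 + r cosθ/√(L² − r² sin²θ)].
With r = 0.0618 m, L = 0.1965 m, θ = 44.1°: √(L² − r² sin²θ) = 0.19174 m.
v = −0.0618·149.1·0.69591·[1 + 0.0618·0.71813/0.19174] = -7.8978 m/s.
|v| = 7.8978 m/s.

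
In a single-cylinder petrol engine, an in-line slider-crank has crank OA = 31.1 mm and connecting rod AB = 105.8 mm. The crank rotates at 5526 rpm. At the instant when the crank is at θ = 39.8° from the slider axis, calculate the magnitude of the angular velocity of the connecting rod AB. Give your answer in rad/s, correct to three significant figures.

ω = 578.7 rad/s (converted from 5526 rpm).
The rod makes angle φ with the slider axis where L sinφ = r sinθ; differentiating, L cosφ·φ̇ = r ω cosθ.
L cosφ = √(L² − r² sin²θ) = 0.10391 m.
|ω_rod| = r ω |cosθ| / √(L² − r² sin²θ) = 0.0311·578.7·0.76828/0.10391 = 133.06 rad/s.

133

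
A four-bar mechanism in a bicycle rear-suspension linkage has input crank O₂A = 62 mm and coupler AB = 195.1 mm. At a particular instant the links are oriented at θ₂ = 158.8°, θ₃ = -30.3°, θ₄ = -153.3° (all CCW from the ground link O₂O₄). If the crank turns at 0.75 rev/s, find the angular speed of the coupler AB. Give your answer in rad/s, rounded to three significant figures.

1.32

ω₂ = 4.712 rad/s (from 0.75 rev/s).
Differentiating the loop-closure r₂e^{iθ₂}+r₃e^{iθ₃}=r₁+r₄e^{iθ₄} gives r₂ω₂e^{iθ₂}+r₃ω₃e^{iθ₃}=r₄ω₄e^{iθ₄}.
Eliminating the other unknown: ω₃ = r₂ω₂ sin(θ₄−θ₂) / [r₃ sin(θ₃−θ₄)].
Numerator sine = +0.74198; denominator sine = +0.83867.
Result = 0.062·4.712·(+0.74198) / (0.1951·(+0.83867)) = +1.3249 rad/s; magnitude 1.3249 rad/s.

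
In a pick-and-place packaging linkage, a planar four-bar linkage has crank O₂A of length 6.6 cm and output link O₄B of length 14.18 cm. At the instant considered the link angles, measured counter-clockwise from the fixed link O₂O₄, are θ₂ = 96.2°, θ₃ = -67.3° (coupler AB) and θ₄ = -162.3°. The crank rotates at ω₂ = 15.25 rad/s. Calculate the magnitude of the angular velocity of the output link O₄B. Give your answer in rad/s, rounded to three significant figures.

2.02

ω₂ = 15.25 rad/s
Differentiating the loop-closure r₂e^{iθ₂}+r₃e^{iθ₃}=r₁+r₄e^{iθ₄} gives r₂ω₂e^{iθ₂}+r₃ω₃e^{iθ₃}=r₄ω₄e^{iθ₄}.
Eliminating the other unknown: ω₄ = r₂ω₂ sin(θ₂−θ₃) / [r₄ sin(θ₄−θ₃)].
Numerator sine = +0.28402; denominator sine = -0.99619.
Result = 0.066·15.25·(+0.28402) / (0.1418·(-0.99619)) = -2.0236 rad/s; magnitude 2.0236 rad/s.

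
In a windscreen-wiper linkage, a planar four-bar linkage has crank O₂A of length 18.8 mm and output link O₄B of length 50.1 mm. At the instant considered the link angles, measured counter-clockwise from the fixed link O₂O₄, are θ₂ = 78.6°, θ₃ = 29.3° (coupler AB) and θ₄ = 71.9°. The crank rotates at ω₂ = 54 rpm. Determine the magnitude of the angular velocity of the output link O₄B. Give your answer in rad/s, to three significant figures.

2.38

ω₂ = 5.655 rad/s (from 54 rpm).
Differentiating the loop-closure r₂e^{iθ₂}+r₃e^{iθ₃}=r₁+r₄e^{iθ₄} gives r₂ω₂e^{iθ₂}+r₃ω₃e^{iθ₃}=r₄ω₄e^{iθ₄}.
Eliminating the other unknown: ω₄ = r₂ω₂ sin(θ₂−θ₃) / [r₄ sin(θ₄−θ₃)].
Numerator sine = +0.75813; denominator sine = +0.67688.
Result = 0.0188·5.655·(+0.75813) / (0.0501·(+0.67688)) = +2.3767 rad/s; magnitude 2.3767 rad/s.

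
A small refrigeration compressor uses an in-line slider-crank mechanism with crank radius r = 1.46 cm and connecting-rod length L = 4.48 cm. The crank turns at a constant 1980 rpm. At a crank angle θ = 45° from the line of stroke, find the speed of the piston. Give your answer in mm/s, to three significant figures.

ω = 2π·1980/60 = 207.3 rad/s
For an in-line slider-crank, x = r cosθ + √(L² − r² sin²θ), so v = −rω sinθ·[1 + r cosθ/√(L² − r² sin²θ)].
With r = 0.0146 m, L = 0.0448 m, θ = 45°: √(L² − r² sin²θ) = 0.043594 m.
v = −0.0146·207.3·0.70711·[1 + 0.0146·0.70711/0.043594] = -2.6475 m/s.
|v| = 2.6475 m/s = 2647.5 mm/s.

2650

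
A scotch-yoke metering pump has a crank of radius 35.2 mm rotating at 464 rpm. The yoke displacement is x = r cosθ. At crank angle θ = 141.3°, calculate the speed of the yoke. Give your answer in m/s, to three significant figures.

ω = 48.59 rad/s (from 464 rpm).
x = r cosθ ⇒ ẋ = −rω sinθ.
|v| = rω|sinθ| = 0.0352·48.59·|sin 141.3°| = 1.0694 m/s.

1.07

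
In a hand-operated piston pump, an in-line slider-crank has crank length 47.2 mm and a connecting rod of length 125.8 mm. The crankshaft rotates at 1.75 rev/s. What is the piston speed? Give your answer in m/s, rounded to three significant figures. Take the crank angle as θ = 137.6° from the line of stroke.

0.250

ω = 2π·1.75 = 11 rad/s
For an in-line slider-crank, x = r cosθ + √(L² − r² sin²θ), so v = −rω sinθ·[1 + r cosθ/√(L² − r² sin²θ)].
With r = 0.0472 m, L = 0.1258 m, θ = 137.6°: √(L² − r² sin²θ) = 0.12171 m.
v = −0.0472·11·0.67430·[1 + 0.0472·-0.73846/0.12171] = -0.24973 m/s.
|v| = 0.24973 m/s.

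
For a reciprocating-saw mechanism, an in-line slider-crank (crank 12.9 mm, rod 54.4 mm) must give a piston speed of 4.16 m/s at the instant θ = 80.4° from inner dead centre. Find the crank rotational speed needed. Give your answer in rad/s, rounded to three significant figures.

For an in-line slider-crank, |v_piston| = rω|sinθ|·[1 + r cosθ/√(L² − r² sin²θ)].
With r = 0.0129 m, L = 0.0544 m, θ = 80.4°: the bracketed kinematic factor |dx/dθ| = 0.013237 m.
ω = v/|dx/dθ| = 4.16/0.013237 = 314.28 rad/s.

314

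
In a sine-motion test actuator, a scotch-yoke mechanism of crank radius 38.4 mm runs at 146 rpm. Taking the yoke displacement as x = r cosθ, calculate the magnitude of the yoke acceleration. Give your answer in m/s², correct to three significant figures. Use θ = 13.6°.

ω = 15.29 rad/s (from 146 rpm).
x = r cosθ ⇒ ẍ = −rω² cosθ (ω constant).
|a| = rω²|cosθ| = 0.0384·(15.29)²·|cos 13.6°| = 8.7245 m/s².

8.72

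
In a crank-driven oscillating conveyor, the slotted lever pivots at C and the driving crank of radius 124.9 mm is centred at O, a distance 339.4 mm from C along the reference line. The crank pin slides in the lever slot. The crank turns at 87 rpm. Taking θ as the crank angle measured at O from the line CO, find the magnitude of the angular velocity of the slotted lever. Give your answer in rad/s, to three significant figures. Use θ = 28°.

2.35

ω = 9.111 rad/s (from 87 rpm).
Crank pin A relative to C: A = (d + r cosθ, r sinθ); lever angle φ = atan2(r sinθ, d + r cosθ).
Differentiating tanφ: φ̇ = rω(d cosθ + r)/(d² + r² + 2dr cosθ).
d² + r² + 2dr cosθ = |CA|² = 0.205651 m²;  d cosθ + r = +0.42457 m.
|ω_lever| = |0.1249·9.111·+0.42457| / 0.205651 = 2.3493 rad/s.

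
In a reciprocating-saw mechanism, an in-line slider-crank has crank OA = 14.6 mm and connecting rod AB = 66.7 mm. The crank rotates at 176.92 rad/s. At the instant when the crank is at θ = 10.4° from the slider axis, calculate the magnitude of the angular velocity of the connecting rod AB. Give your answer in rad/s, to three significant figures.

ω = 176.9 rad/s
The rod makes angle φ with the slider axis where L sinφ = r sinθ; differentiating, L cosφ·φ̇ = r ω cosθ.
L cosφ = √(L² − r² sin²θ) = 0.066648 m.
|ω_rod| = r ω |cosθ| / √(L² − r² sin²θ) = 0.0146·176.9·0.98357/0.066648 = 38.12 rad/s.

38.1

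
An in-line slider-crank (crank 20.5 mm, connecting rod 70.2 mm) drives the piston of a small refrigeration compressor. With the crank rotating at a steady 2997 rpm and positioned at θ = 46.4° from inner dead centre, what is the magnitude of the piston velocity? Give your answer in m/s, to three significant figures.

ω = 2π·2997/60 = 313.8 rad/s
For an in-line slider-crank, x = r cosθ + √(L² − r² sin²θ), so v = −rω sinθ·[1 + r cosθ/√(L² − r² sin²θ)].
With r = 0.0205 m, L = 0.0702 m, θ = 46.4°: √(L² − r² sin²θ) = 0.068612 m.
v = −0.0205·313.8·0.72417·[1 + 0.0205·0.68962/0.068612] = -5.6192 m/s.
|v| = 5.6192 m/s.

5.62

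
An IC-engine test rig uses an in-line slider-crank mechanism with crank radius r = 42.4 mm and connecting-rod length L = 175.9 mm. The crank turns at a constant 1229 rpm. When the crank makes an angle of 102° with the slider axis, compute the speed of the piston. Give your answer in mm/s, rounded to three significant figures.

5060

ω = 2π·1229/60 = 128.7 rad/s
For an in-line slider-crank, x = r cosθ + √(L² − r² sin²θ), so v = −rω sinθ·[1 + r cosθ/√(L² − r² sin²θ)].
With r = 0.0424 m, L = 0.1759 m, θ = 102°: √(L² − r² sin²θ) = 0.17094 m.
v = −0.0424·128.7·0.97815·[1 + 0.0424·-0.20791/0.17094] = -5.0624 m/s.
|v| = 5.0624 m/s = 5062.4 mm/s.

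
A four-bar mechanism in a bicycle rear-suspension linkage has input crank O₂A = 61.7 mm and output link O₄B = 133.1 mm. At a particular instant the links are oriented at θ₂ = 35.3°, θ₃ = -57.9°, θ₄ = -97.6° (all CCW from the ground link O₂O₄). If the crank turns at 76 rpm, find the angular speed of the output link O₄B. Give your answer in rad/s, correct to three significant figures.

ω₂ = 7.959 rad/s (from 76 rpm).
Differentiating the loop-closure r₂e^{iθ₂}+r₃e^{iθ₃}=r₁+r₄e^{iθ₄} gives r₂ω₂e^{iθ₂}+r₃ω₃e^{iθ₃}=r₄ω₄e^{iθ₄}.
Eliminating the other unknown: ω₄ = r₂ω₂ sin(θ₂−θ₃) / [r₄ sin(θ₄−θ₃)].
Numerator sine = +0.99844; denominator sine = -0.63877.
Result = 0.0617·7.959·(+0.99844) / (0.1331·(-0.63877)) = -5.7667 rad/s; magnitude 5.7667 rad/s.

5.77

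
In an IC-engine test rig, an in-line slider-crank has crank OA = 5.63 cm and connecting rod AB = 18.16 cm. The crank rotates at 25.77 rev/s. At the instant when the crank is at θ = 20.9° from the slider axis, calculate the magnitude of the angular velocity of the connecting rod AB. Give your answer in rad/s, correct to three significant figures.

ω = 161.9 rad/s (converted from 25.77 rev/s).
The rod makes angle φ with the slider axis where L sinφ = r sinθ; differentiating, L cosφ·φ̇ = r ω cosθ.
L cosφ = √(L² − r² sin²θ) = 0.18049 m.
|ω_rod| = r ω |cosθ| / √(L² − r² sin²θ) = 0.0563·161.9·0.93420/0.18049 = 47.185 rad/s.

47.2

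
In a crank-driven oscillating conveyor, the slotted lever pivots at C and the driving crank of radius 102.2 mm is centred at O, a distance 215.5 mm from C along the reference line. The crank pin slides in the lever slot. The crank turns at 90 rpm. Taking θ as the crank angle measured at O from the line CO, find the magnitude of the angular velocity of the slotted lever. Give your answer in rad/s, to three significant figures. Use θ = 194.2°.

7.25

ω = 9.425 rad/s (from 90 rpm).
Crank pin A relative to C: A = (d + r cosθ, r sinθ); lever angle φ = atan2(r sinθ, d + r cosθ).
Differentiating tanφ: φ̇ = rω(d cosθ + r)/(d² + r² + 2dr cosθ).
d² + r² + 2dr cosθ = |CA|² = 0.0141828 m²;  d cosθ + r = -0.10672 m.
|ω_lever| = |0.1022·9.425·-0.10672| / 0.0141828 = 7.2475 rad/s.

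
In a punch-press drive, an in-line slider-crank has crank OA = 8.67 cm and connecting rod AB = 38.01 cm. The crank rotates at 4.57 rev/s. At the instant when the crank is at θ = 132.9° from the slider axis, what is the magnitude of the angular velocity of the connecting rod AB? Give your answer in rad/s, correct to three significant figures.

ω = 28.71 rad/s (converted from 4.57 rev/s).
The rod makes angle φ with the slider axis where L sinφ = r sinθ; differentiating, L cosφ·φ̇ = r ω cosθ.
L cosφ = √(L² − r² sin²θ) = 0.37476 m.
|ω_rod| = r ω |cosθ| / √(L² − r² sin²θ) = 0.0867·28.71·0.68072/0.37476 = 4.522 rad/s.

4.52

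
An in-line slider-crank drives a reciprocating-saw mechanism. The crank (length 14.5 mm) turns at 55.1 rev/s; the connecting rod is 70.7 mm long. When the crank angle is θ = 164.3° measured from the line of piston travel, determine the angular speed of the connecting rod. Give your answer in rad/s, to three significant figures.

68.5

ω = 346.2 rad/s (converted from 55.1 rev/s).
The rod makes angle φ with the slider axis where L sinφ = r sinθ; differentiating, L cosφ·φ̇ = r ω cosθ.
L cosφ = √(L² − r² sin²θ) = 0.070591 m.
|ω_rod| = r ω |cosθ| / √(L² − r² sin²θ) = 0.0145·346.2·0.96269/0.070591 = 68.46 rad/s.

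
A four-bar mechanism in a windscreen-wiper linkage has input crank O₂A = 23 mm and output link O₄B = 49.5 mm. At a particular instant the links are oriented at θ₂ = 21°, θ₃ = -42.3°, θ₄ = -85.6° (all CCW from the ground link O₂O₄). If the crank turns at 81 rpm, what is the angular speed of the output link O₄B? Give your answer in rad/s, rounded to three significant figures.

ω₂ = 8.482 rad/s (from 81 rpm).
Differentiating the loop-closure r₂e^{iθ₂}+r₃e^{iθ₃}=r₁+r₄e^{iθ₄} gives r₂ω₂e^{iθ₂}+r₃ω₃e^{iθ₃}=r₄ω₄e^{iθ₄}.
Eliminating the other unknown: ω₄ = r₂ω₂ sin(θ₂−θ₃) / [r₄ sin(θ₄−θ₃)].
Numerator sine = +0.89337; denominator sine = -0.68582.
Result = 0.023·8.482·(+0.89337) / (0.0495·(-0.68582)) = -5.134 rad/s; magnitude 5.134 rad/s.

5.13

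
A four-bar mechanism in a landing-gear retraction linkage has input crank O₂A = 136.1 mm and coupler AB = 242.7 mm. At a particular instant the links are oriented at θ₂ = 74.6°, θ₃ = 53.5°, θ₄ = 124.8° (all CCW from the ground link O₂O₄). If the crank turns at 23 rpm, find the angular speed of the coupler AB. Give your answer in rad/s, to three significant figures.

ω₂ = 2.409 rad/s (from 23 rpm).
Differentiating the loop-closure r₂e^{iθ₂}+r₃e^{iθ₃}=r₁+r₄e^{iθ₄} gives r₂ω₂e^{iθ₂}+r₃ω₃e^{iθ₃}=r₄ω₄e^{iθ₄}.
Eliminating the other unknown: ω₃ = r₂ω₂ sin(θ₄−θ₂) / [r₃ sin(θ₃−θ₄)].
Numerator sine = +0.76828; denominator sine = -0.94721.
Result = 0.1361·2.409·(+0.76828) / (0.2427·(-0.94721)) = -1.0955 rad/s; magnitude 1.0955 rad/s.

1.10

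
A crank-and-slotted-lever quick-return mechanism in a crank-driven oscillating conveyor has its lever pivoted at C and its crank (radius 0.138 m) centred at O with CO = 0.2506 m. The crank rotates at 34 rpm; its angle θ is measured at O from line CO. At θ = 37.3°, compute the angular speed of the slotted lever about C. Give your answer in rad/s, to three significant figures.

ω = 3.56 rad/s (from 34 rpm).
Crank pin A relative to C: A = (d + r cosθ, r sinθ); lever angle φ = atan2(r sinθ, d + r cosθ).
Differentiating tanφ: φ̇ = rω(d cosθ + r)/(d² + r² + 2dr cosθ).
d² + r² + 2dr cosθ = |CA|² = 0.136864 m²;  d cosθ + r = +0.33735 m.
|ω_lever| = |0.138·3.56·+0.33735| / 0.136864 = 1.2111 rad/s.

1.21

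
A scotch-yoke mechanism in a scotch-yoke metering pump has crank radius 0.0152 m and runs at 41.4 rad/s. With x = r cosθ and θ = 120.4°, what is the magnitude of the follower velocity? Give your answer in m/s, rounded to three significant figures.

0.543

ω = 41.4 rad/s
x = r cosθ ⇒ ẋ = −rω sinθ.
|v| = rω|sinθ| = 0.0152·41.4·|sin 120.4°| = 0.54276 m/s.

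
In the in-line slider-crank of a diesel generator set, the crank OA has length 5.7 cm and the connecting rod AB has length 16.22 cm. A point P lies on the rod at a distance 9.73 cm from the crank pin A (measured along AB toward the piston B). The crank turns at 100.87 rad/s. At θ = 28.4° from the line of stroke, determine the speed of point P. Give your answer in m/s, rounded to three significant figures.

3.83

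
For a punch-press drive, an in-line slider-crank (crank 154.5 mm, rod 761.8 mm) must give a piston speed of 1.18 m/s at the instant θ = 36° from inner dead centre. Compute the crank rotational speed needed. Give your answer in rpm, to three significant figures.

For an in-line slider-crank, |v_piston| = rω|sinθ|·[1 + r cosθ/√(L² − r² sin²θ)].
With r = 0.1545 m, L = 0.7618 m, θ = 36°: the bracketed kinematic factor |dx/dθ| = 0.10582 m.
ω = v/|dx/dθ| = 1.18/0.10582 = 11.151 rad/s.
N = 60ω/(2π) = 106.48 rpm.

106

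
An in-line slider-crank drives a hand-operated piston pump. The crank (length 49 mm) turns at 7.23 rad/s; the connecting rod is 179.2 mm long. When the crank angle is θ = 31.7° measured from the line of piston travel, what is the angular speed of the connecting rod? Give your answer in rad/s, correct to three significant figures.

1.70

ω = 7.23 rad/s
The rod makes angle φ with the slider axis where L sinφ = r sinθ; differentiating, L cosφ·φ̇ = r ω cosθ.
L cosφ = √(L² − r² sin²θ) = 0.17734 m.
|ω_rod| = r ω |cosθ| / √(L² − r² sin²θ) = 0.049·7.23·0.85081/0.17734 = 1.6996 rad/s.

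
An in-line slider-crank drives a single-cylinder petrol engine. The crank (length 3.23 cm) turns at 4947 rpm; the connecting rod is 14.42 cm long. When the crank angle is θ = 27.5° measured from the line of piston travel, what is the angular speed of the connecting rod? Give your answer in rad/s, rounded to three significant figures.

103

ω = 518 rad/s (converted from 4947 rpm).
The rod makes angle φ with the slider axis where L sinφ = r sinθ; differentiating, L cosφ·φ̇ = r ω cosθ.
L cosφ = √(L² − r² sin²θ) = 0.14343 m.
|ω_rod| = r ω |cosθ| / √(L² − r² sin²θ) = 0.0323·518·0.88701/0.14343 = 103.48 rad/s.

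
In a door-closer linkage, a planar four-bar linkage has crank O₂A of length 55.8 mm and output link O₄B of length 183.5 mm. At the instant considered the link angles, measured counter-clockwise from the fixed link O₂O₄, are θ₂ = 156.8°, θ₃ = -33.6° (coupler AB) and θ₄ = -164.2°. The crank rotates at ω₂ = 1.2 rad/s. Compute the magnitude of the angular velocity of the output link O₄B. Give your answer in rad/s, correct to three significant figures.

0.0868

ω₂ = 1.2 rad/s
Differentiating the loop-closure r₂e^{iθ₂}+r₃e^{iθ₃}=r₁+r₄e^{iθ₄} gives r₂ω₂e^{iθ₂}+r₃ω₃e^{iθ₃}=r₄ω₄e^{iθ₄}.
Eliminating the other unknown: ω₄ = r₂ω₂ sin(θ₂−θ₃) / [r₄ sin(θ₄−θ₃)].
Numerator sine = -0.18052; denominator sine = -0.75927.
Result = 0.0558·1.2·(-0.18052) / (0.1835·(-0.75927)) = +0.086757 rad/s; magnitude 0.086757 rad/s.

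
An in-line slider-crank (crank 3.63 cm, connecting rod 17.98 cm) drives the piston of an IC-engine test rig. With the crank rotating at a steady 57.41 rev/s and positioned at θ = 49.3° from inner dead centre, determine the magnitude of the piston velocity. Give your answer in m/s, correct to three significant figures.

ω = 2π·57.4 = 360.7 rad/s
For an in-line slider-crank, x = r cosθ + √(L² − r² sin²θ), so v = −rω sinθ·[1 + r cosθ/√(L² − r² sin²θ)].
With r = 0.0363 m, L = 0.1798 m, θ = 49.3°: √(L² − r² sin²θ) = 0.17768 m.
v = −0.0363·360.7·0.75813·[1 + 0.0363·0.65210/0.17768] = -11.25 m/s.
|v| = 11.25 m/s.

11.2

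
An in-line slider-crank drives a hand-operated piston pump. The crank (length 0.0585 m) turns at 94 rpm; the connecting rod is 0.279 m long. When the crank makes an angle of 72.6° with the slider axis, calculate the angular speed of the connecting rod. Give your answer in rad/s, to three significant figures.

ω = 9.844 rad/s (converted from 94 rpm).
The rod makes angle φ with the slider axis where L sinφ = r sinθ; differentiating, L cosφ·φ̇ = r ω cosθ.
L cosφ = √(L² − r² sin²θ) = 0.27336 m.
|ω_rod| = r ω |cosθ| / √(L² − r² sin²θ) = 0.0585·9.844·0.29904/0.27336 = 0.62996 rad/s.

0.630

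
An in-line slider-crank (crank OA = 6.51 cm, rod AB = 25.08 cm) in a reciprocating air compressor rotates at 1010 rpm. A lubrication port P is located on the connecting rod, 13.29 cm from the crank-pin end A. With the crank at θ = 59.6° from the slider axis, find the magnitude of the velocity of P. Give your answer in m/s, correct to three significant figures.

ω = 105.8 rad/s.  Crank-pin speed |V_A| = rω = 6.8854 m/s, perpendicular to OA.
Rod angle: sinφ = −(r/L) sinθ ⇒ φ = -12.937°; ω_rod = −rω cosθ/√(L²−r²sin²θ) = -14.254 rad/s.
V_P = V_A + ω_rod × AP, with AP = 0.1329 m along the rod.
Components: V_Px = −rω sinθ − a·ω_rod·sinφ = -6.3629 m/s;  V_Py = rω cosθ + a·ω_rod·cosφ = +1.6379 m/s.
|V_P| = √(V_Px² + V_Py²) = 6.5703 m/s.

6.57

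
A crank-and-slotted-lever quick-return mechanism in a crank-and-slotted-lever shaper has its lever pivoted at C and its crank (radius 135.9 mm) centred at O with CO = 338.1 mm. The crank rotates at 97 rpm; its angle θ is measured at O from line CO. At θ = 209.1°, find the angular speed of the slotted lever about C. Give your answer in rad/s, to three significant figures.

4.20

ω = 10.16 rad/s (from 97 rpm).
Crank pin A relative to C: A = (d + r cosθ, r sinθ); lever angle φ = atan2(r sinθ, d + r cosθ).
Differentiating tanφ: φ̇ = rω(d cosθ + r)/(d² + r² + 2dr cosθ).
d² + r² + 2dr cosθ = |CA|² = 0.0524846 m²;  d cosθ + r = -0.15952 m.
|ω_lever| = |0.1359·10.16·-0.15952| / 0.0524846 = 4.1957 rad/s.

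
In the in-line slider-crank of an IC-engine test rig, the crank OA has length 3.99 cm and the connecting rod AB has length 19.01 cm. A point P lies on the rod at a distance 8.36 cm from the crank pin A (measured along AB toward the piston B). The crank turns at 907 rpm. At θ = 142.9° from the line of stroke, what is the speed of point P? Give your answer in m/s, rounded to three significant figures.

2.71

ω = 94.98 rad/s.  Crank-pin speed |V_A| = rω = 3.7897 m/s, perpendicular to OA.
Rod angle: sinφ = −(r/L) sinθ ⇒ φ = -7.274°; ω_rod = −rω cosθ/√(L²−r²sin²θ) = +16.029 rad/s.
V_P = V_A + ω_rod × AP, with AP = 0.0836 m along the rod.
Components: V_Px = −rω sinθ − a·ω_rod·sinφ = -2.1163 m/s;  V_Py = rω cosθ + a·ω_rod·cosφ = -1.6934 m/s.
|V_P| = √(V_Px² + V_Py²) = 2.7104 m/s.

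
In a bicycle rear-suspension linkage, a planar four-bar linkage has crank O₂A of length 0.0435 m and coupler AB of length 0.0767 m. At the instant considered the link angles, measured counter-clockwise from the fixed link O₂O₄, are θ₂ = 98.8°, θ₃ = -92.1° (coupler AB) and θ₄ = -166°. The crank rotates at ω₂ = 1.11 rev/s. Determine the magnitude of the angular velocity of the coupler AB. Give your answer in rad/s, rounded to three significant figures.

ω₂ = 6.974 rad/s (from 1.11 rev/s).
Differentiating the loop-closure r₂e^{iθ₂}+r₃e^{iθ₃}=r₁+r₄e^{iθ₄} gives r₂ω₂e^{iθ₂}+r₃ω₃e^{iθ₃}=r₄ω₄e^{iθ₄}.
Eliminating the other unknown: ω₃ = r₂ω₂ sin(θ₄−θ₂) / [r₃ sin(θ₃−θ₄)].
Numerator sine = +0.99588; denominator sine = +0.96078.
Result = 0.0435·6.974·(+0.99588) / (0.0767·(+0.96078)) = +4.1 rad/s; magnitude 4.1 rad/s.

4.10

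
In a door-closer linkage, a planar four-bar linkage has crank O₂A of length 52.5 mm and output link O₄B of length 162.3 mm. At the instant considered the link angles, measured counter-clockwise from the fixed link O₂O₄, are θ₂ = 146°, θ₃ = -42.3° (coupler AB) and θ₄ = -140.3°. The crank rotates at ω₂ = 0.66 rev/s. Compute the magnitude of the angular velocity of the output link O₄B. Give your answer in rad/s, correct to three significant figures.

ω₂ = 4.147 rad/s (from 0.66 rev/s).
Differentiating the loop-closure r₂e^{iθ₂}+r₃e^{iθ₃}=r₁+r₄e^{iθ₄} gives r₂ω₂e^{iθ₂}+r₃ω₃e^{iθ₃}=r₄ω₄e^{iθ₄}.
Eliminating the other unknown: ω₄ = r₂ω₂ sin(θ₂−θ₃) / [r₄ sin(θ₄−θ₃)].
Numerator sine = -0.14436; denominator sine = -0.99027.
Result = 0.0525·4.147·(-0.14436) / (0.1623·(-0.99027)) = +0.19555 rad/s; magnitude 0.19555 rad/s.

0.196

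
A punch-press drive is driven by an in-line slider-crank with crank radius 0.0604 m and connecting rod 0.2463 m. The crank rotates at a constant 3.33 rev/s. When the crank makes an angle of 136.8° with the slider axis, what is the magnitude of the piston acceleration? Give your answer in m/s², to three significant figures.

18.8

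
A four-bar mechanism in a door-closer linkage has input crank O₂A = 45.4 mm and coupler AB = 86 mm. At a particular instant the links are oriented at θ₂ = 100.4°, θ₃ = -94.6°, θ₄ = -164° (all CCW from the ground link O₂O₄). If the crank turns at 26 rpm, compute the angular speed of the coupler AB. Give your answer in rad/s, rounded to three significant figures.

ω₂ = 2.723 rad/s (from 26 rpm).
Differentiating the loop-closure r₂e^{iθ₂}+r₃e^{iθ₃}=r₁+r₄e^{iθ₄} gives r₂ω₂e^{iθ₂}+r₃ω₃e^{iθ₃}=r₄ω₄e^{iθ₄}.
Eliminating the other unknown: ω₃ = r₂ω₂ sin(θ₄−θ₂) / [r₃ sin(θ₃−θ₄)].
Numerator sine = +0.99523; denominator sine = +0.93606.
Result = 0.0454·2.723·(+0.99523) / (0.086·(+0.93606)) = +1.5282 rad/s; magnitude 1.5282 rad/s.

1.53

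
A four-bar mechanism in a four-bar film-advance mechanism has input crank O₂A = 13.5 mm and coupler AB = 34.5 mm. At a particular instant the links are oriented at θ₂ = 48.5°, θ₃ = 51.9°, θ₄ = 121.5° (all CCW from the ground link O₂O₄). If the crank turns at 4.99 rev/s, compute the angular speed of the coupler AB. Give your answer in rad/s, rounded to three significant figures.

ω₂ = 31.35 rad/s (from 4.99 rev/s).
Differentiating the loop-closure r₂e^{iθ₂}+r₃e^{iθ₃}=r₁+r₄e^{iθ₄} gives r₂ω₂e^{iθ₂}+r₃ω₃e^{iθ₃}=r₄ω₄e^{iθ₄}.
Eliminating the other unknown: ω₃ = r₂ω₂ sin(θ₄−θ₂) / [r₃ sin(θ₃−θ₄)].
Numerator sine = +0.95630; denominator sine = -0.93728.
Result = 0.0135·31.35·(+0.95630) / (0.0345·(-0.93728)) = -12.518 rad/s; magnitude 12.518 rad/s.

12.5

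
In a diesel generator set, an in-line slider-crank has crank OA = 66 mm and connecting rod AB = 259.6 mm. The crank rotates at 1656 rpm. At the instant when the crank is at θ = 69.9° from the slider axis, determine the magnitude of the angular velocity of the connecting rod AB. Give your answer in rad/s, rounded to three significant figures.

ω = 173.4 rad/s (converted from 1656 rpm).
The rod makes angle φ with the slider axis where L sinφ = r sinθ; differentiating, L cosφ·φ̇ = r ω cosθ.
L cosφ = √(L² − r² sin²θ) = 0.25209 m.
|ω_rod| = r ω |cosθ| / √(L² − r² sin²θ) = 0.066·173.4·0.34366/0.25209 = 15.603 rad/s.

15.6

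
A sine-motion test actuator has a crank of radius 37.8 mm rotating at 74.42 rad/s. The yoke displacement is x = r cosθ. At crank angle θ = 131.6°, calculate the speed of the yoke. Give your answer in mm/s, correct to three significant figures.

2100

ω = 74.42 rad/s
x = r cosθ ⇒ ẋ = −rω sinθ.
|v| = rω|sinθ| = 0.0378·74.42·|sin 131.6°| = 2.1036 m/s = 2103.6 mm/s.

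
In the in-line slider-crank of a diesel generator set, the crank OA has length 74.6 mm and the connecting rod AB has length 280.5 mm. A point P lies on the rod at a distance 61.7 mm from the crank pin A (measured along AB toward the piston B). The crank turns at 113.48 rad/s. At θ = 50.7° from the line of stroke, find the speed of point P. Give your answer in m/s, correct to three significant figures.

7.98

ω = 113.5 rad/s.  Crank-pin speed |V_A| = rω = 8.4656 m/s, perpendicular to OA.
Rod angle: sinφ = −(r/L) sinθ ⇒ φ = -11.877°; ω_rod = −rω cosθ/√(L²−r²sin²θ) = -19.534 rad/s.
V_P = V_A + ω_rod × AP, with AP = 0.0617 m along the rod.
Components: V_Px = −rω sinθ − a·ω_rod·sinφ = -6.7991 m/s;  V_Py = rω cosθ + a·ω_rod·cosφ = +4.1825 m/s.
|V_P| = √(V_Px² + V_Py²) = 7.9825 m/s.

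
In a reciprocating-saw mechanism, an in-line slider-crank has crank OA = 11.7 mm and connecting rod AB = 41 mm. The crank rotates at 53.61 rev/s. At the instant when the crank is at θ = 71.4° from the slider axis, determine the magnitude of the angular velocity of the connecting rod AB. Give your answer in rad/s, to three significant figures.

31.8

ω = 336.8 rad/s (converted from 53.61 rev/s).
The rod makes angle φ with the slider axis where L sinφ = r sinθ; differentiating, L cosφ·φ̇ = r ω cosθ.
L cosφ = √(L² − r² sin²θ) = 0.039472 m.
|ω_rod| = r ω |cosθ| / √(L² − r² sin²θ) = 0.0117·336.8·0.31896/0.039472 = 31.846 rad/s.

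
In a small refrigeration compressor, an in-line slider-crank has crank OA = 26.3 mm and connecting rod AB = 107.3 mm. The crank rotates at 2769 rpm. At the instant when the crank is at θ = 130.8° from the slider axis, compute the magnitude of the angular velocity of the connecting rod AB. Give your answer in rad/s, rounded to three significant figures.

ω = 290 rad/s (converted from 2769 rpm).
The rod makes angle φ with the slider axis where L sinφ = r sinθ; differentiating, L cosφ·φ̇ = r ω cosθ.
L cosφ = √(L² − r² sin²θ) = 0.10544 m.
|ω_rod| = r ω |cosθ| / √(L² − r² sin²θ) = 0.0263·290·0.65342/0.10544 = 47.262 rad/s.

47.3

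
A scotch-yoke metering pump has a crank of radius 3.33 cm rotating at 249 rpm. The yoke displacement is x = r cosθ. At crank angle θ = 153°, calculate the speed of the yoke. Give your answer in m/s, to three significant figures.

ω = 26.08 rad/s (from 249 rpm).
x = r cosθ ⇒ ẋ = −rω sinθ.
|v| = rω|sinθ| = 0.0333·26.08·|sin 153°| = 0.3942 m/s.

0.394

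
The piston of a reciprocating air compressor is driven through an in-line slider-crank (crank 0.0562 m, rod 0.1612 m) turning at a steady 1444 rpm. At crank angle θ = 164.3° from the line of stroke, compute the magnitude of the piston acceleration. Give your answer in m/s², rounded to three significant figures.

849

ω = 2π·1444/60 = 151.2 rad/s
x(θ) = r cosθ + √(L² − r² sin²θ); with ω constant, a = ω²·d²x/dθ².
d²x/dθ² = −r cosθ − r²(cos2θ)/√u − r⁴ sin²2θ/(4u^{3/2}),  u = L² − r² sin²θ = 0.0257542 m².
Substituting r = 0.0562 m, L = 0.1612 m, θ = 164.3°: d²x/dθ² = +0.037141 m.
a = ω²·d²x/dθ² = (151.2)²·(+0.037141) = +849.26 m/s²;  |a| = 849.26 m/s².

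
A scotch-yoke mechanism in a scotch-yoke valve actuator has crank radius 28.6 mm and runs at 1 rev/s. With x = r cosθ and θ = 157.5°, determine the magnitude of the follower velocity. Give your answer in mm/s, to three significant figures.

ω = 6.283 rad/s (from 1 rev/s).
x = r cosθ ⇒ ẋ = −rω sinθ.
|v| = rω|sinθ| = 0.0286·6.283·|sin 157.5°| = 0.068768 m/s = 68.768 mm/s.

68.8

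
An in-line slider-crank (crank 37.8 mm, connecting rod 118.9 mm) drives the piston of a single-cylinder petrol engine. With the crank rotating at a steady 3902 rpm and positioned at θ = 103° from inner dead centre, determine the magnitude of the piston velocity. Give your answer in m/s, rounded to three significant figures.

ω = 2π·3902/60 = 408.6 rad/s
For an in-line slider-crank, x = r cosθ + √(L² − r² sin²θ), so v = −rω sinθ·[1 + r cosθ/√(L² − r² sin²θ)].
With r = 0.0378 m, L = 0.1189 m, θ = 103°: √(L² − r² sin²θ) = 0.11305 m.
v = −0.0378·408.6·0.97437·[1 + 0.0378·-0.22495/0.11305] = -13.918 m/s.
|v| = 13.918 m/s.

13.9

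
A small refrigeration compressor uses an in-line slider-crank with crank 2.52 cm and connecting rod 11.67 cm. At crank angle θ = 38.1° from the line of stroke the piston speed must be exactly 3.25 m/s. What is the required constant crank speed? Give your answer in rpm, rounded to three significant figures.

For an in-line slider-crank, |v_piston| = rω|sinθ|·[1 + r cosθ/√(L² − r² sin²θ)].
With r = 0.0252 m, L = 0.1167 m, θ = 38.1°: the bracketed kinematic factor |dx/dθ| = 0.018215 m.
ω = v/|dx/dθ| = 3.25/0.018215 = 178.42 rad/s.
N = 60ω/(2π) = 1703.8 rpm.

1700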